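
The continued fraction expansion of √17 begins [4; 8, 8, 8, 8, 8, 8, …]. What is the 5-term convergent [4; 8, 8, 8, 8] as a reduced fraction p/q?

17684/4289

a_0 = 4: 4/1
a_1 = 8: 33/8
a_2 = 8: 268/65
a_3 = 8: 2177/528
a_4 = 8: 17684/4289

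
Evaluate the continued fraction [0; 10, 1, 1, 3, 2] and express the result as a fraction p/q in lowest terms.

Start with 2.
3 + 1/(2/1) = 3 + 1/2 = 7/2
1 + 1/(7/2) = 1 + 2/7 = 9/7
1 + 1/(9/7) = 1 + 7/9 = 16/9
10 + 1/(16/9) = 10 + 9/16 = 169/16
0 + 1/(169/16) = 0 + 16/169 = 16/169

16/169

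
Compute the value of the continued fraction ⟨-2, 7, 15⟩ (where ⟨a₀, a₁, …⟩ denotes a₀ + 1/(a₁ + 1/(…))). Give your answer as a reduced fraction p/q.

Work from the innermost term outward:
Start with 15.
7 + 1/(15/1) = 7 + 1/15 = 106/15
-2 + 1/(106/15) = -2 + 15/106 = -197/106

-197/106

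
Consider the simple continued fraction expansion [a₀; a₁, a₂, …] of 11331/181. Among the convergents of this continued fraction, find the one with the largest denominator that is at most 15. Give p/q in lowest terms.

313/5

List convergents until the denominator exceeds the bound:
a_0 = 62: 62/1  (≤ bound)
a_1 = 1: 63/1  (≤ bound)
a_2 = 1: 125/2  (≤ bound)
a_3 = 1: 188/3  (≤ bound)
a_4 = 1: 313/5  (≤ bound)
a_5 = 17: 5509/88  (> 15, stop)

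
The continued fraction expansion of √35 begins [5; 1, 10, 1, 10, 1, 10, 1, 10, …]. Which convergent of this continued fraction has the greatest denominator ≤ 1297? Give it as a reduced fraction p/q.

846/143

List convergents until the denominator exceeds the bound:
a_0 = 5: 5/1  (≤ bound)
a_1 = 1: 6/1  (≤ bound)
a_2 = 10: 65/11  (≤ bound)
a_3 = 1: 71/12  (≤ bound)
a_4 = 10: 775/131  (≤ bound)
a_5 = 1: 846/143  (≤ bound)
a_6 = 10: 9235/1561  (> 1297, stop)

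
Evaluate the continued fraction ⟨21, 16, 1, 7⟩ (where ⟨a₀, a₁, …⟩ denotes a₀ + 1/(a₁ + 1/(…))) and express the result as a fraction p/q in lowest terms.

2843/135

a_0 = 21: 21/1
a_1 = 16: 337/16
a_2 = 1: 358/17
a_3 = 7: 2843/135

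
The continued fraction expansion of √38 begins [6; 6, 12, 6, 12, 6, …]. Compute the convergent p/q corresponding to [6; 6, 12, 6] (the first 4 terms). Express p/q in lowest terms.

Build up convergents one term at a time:
a_0 = 6: 6/1
a_1 = 6: 37/6
a_2 = 12: 450/73
a_3 = 6: 2737/444

2737/444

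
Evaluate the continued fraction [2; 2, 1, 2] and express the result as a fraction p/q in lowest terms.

Start with 2.
1 + 1/(2/1) = 1 + 1/2 = 3/2
2 + 1/(3/2) = 2 + 2/3 = 8/3
2 + 1/(8/3) = 2 + 3/8 = 19/8

19/8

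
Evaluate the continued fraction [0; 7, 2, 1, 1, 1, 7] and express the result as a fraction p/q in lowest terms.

Start with 7.
1 + 1/(7/1) = 1 + 1/7 = 8/7
1 + 1/(8/7) = 1 + 7/8 = 15/8
1 + 1/(15/8) = 1 + 8/15 = 23/15
2 + 1/(23/15) = 2 + 15/23 = 61/23
7 + 1/(61/23) = 7 + 23/61 = 450/61
0 + 1/(450/61) = 0 + 61/450 = 61/450

61/450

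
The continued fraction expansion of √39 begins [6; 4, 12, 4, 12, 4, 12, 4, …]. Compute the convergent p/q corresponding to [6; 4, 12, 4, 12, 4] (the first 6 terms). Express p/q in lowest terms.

a_0 = 6: 6/1
a_1 = 4: 25/4
a_2 = 12: 306/49
a_3 = 4: 1249/200
a_4 = 12: 15294/2449
a_5 = 4: 62425/9996

62425/9996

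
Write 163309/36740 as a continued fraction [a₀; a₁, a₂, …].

163309 = 4·36740 + 16349, so a_0 = 4
36740 = 2·16349 + 4042, so a_1 = 2
16349 = 4·4042 + 181, so a_2 = 4
4042 = 22·181 + 60, so a_3 = 22
181 = 3·60 + 1, so a_4 = 3
60 = 60·1 + 0, so a_5 = 60

[4; 2, 4, 22, 3, 60]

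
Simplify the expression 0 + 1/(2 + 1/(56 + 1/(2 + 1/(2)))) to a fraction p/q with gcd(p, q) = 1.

Start with 2.
2 + 1/(2/1) = 2 + 1/2 = 5/2
56 + 1/(5/2) = 56 + 2/5 = 282/5
2 + 1/(282/5) = 2 + 5/282 = 569/282
0 + 1/(569/282) = 0 + 282/569 = 282/569

282/569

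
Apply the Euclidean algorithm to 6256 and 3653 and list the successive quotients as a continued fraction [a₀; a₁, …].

[1; 1, 2, 2, 11, 2, 3, 6]

6256 = 1·3653 + 2603, so a_0 = 1
3653 = 1·2603 + 1050, so a_1 = 1
2603 = 2·1050 + 503, so a_2 = 2
1050 = 2·503 + 44, so a_3 = 2
503 = 11·44 + 19, so a_4 = 11
44 = 2·19 + 6, so a_5 = 2
19 = 3·6 + 1, so a_6 = 3
6 = 6·1 + 0, so a_7 = 6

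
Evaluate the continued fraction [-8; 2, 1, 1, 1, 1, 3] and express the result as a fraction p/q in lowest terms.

-358/47

a_0 = -8: -8/1
a_1 = 2: -15/2
a_2 = 1: -23/3
a_3 = 1: -38/5
a_4 = 1: -61/8
a_5 = 1: -99/13
a_6 = 3: -358/47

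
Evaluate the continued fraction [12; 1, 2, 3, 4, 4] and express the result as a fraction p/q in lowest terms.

2311/182

Start with 4.
4 + 1/(4/1) = 4 + 1/4 = 17/4
3 + 1/(17/4) = 3 + 4/17 = 55/17
2 + 1/(55/17) = 2 + 17/55 = 127/55
1 + 1/(127/55) = 1 + 55/127 = 182/127
12 + 1/(182/127) = 12 + 127/182 = 2311/182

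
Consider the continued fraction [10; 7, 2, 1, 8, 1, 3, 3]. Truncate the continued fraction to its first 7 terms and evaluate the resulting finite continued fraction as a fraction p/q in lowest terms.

Build up convergents one term at a time:
a_0 = 10: 10/1
a_1 = 7: 71/7
a_2 = 2: 152/15
a_3 = 1: 223/22
a_4 = 8: 1936/191
a_5 = 1: 2159/213
a_6 = 3: 8413/830

8413/830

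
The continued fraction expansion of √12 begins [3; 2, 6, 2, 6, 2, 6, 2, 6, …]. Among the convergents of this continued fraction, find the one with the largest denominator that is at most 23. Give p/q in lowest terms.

45/13

a_0 = 3: 3/1  (≤ bound)
a_1 = 2: 7/2  (≤ bound)
a_2 = 6: 45/13  (≤ bound)
a_3 = 2: 97/28  (> 23, stop)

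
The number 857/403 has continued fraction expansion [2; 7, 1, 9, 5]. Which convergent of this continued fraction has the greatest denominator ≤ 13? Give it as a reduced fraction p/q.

a_0 = 2: 2/1  (≤ bound)
a_1 = 7: 15/7  (≤ bound)
a_2 = 1: 17/8  (≤ bound)
a_3 = 9: 168/79  (> 13, stop)

17/8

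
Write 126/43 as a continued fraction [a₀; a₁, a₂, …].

[2; 1, 13, 3]

Apply division with remainder until the remainder is 0:
126 = 2·43 + 40, so a_0 = 2
43 = 1·40 + 3, so a_1 = 1
40 = 13·3 + 1, so a_2 = 13
3 = 3·1 + 0, so a_3 = 3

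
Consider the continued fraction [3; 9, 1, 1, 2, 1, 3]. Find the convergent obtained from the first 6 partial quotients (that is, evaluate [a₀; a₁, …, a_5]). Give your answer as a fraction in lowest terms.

208/67

Starting at the tail and folding back:
Start with 1.
2 + 1/(1/1) = 2 + 1/1 = 3/1
1 + 1/(3/1) = 1 + 1/3 = 4/3
1 + 1/(4/3) = 1 + 3/4 = 7/4
9 + 1/(7/4) = 9 + 4/7 = 67/7
3 + 1/(67/7) = 3 + 7/67 = 208/67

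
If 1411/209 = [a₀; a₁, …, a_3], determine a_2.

3

Apply division with remainder until the remainder is 0:
⌊1411/209⌋ = 6, remainder 157
⌊209/157⌋ = 1, remainder 52
⌊157/52⌋ = 3, remainder 1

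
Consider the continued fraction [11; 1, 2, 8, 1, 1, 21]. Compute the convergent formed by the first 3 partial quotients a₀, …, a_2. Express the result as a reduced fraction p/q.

Start with 2.
1 + 1/(2/1) = 1 + 1/2 = 3/2
11 + 1/(3/2) = 11 + 2/3 = 35/3

35/3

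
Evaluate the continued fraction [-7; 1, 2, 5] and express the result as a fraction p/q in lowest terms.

-101/16

a_0 = -7: -7/1
a_1 = 1: -6/1
a_2 = 2: -19/3
a_3 = 5: -101/16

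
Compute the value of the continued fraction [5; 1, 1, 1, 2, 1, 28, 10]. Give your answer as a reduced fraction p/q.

17872/3171

Build up convergents one term at a time:
a_0 = 5: 5/1
a_1 = 1: 6/1
a_2 = 1: 11/2
a_3 = 1: 17/3
a_4 = 2: 45/8
a_5 = 1: 62/11
a_6 = 28: 1781/316
a_7 = 10: 17872/3171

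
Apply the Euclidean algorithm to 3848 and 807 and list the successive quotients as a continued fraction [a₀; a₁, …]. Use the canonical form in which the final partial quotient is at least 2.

3848 ÷ 807 → quotient 4, remainder 620
807 ÷ 620 → quotient 1, remainder 187
620 ÷ 187 → quotient 3, remainder 59
187 ÷ 59 → quotient 3, remainder 10
59 ÷ 10 → quotient 5, remainder 9
10 ÷ 9 → quotient 1, remainder 1
9 ÷ 1 → quotient 9, remainder 0

[4; 1, 3, 3, 5, 1, 9]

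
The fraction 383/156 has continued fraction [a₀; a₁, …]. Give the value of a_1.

2

383 = 2·156 + 71, so a_0 = 2
156 = 2·71 + 14, so a_1 = 2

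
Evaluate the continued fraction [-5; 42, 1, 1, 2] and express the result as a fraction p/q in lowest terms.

-1060/213

a_0 = -5: -5/1
a_1 = 42: -209/42
a_2 = 1: -214/43
a_3 = 1: -423/85
a_4 = 2: -1060/213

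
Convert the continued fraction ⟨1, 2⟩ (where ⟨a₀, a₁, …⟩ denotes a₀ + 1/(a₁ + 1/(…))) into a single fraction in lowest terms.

3/2

a_0 = 1: 1/1
a_1 = 2: 3/2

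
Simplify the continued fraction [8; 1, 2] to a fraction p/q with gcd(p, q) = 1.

26/3

Starting at the tail and folding back:
Start with 2.
1 + 1/(2/1) = 1 + 1/2 = 3/2
8 + 1/(3/2) = 8 + 2/3 = 26/3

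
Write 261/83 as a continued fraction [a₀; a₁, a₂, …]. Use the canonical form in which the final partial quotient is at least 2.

[3; 6, 1, 11]

261 = 3·83 + 12, so a_0 = 3
83 = 6·12 + 11, so a_1 = 6
12 = 1·11 + 1, so a_2 = 1
11 = 11·1 + 0, so a_3 = 11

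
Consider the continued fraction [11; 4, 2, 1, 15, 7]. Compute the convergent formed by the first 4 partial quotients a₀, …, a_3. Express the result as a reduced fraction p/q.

Work from the innermost term outward:
Start with 1.
2 + 1/(1/1) = 2 + 1/1 = 3/1
4 + 1/(3/1) = 4 + 1/3 = 13/3
11 + 1/(13/3) = 11 + 3/13 = 146/13

146/13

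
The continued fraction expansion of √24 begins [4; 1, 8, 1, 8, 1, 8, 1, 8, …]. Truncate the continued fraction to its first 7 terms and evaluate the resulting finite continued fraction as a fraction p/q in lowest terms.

4316/881

Build up convergents one term at a time:
a_0 = 4: 4/1
a_1 = 1: 5/1
a_2 = 8: 44/9
a_3 = 1: 49/10
a_4 = 8: 436/89
a_5 = 1: 485/99
a_6 = 8: 4316/881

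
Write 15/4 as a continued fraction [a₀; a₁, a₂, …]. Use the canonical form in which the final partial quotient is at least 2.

15 = 3·4 + 3, so a_0 = 3
4 = 1·3 + 1, so a_1 = 1
3 = 3·1 + 0, so a_2 = 3

[3; 1, 3]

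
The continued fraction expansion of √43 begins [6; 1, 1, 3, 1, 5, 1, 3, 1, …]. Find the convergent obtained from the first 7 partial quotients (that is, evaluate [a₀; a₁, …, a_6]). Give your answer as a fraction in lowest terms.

a_0 = 6: 6/1
a_1 = 1: 7/1
a_2 = 1: 13/2
a_3 = 3: 46/7
a_4 = 1: 59/9
a_5 = 5: 341/52
a_6 = 1: 400/61

400/61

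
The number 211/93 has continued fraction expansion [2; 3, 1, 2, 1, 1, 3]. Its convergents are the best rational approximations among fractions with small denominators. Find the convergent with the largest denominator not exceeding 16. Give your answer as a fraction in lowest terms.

a_0 = 2: 2/1  (≤ bound)
a_1 = 3: 7/3  (≤ bound)
a_2 = 1: 9/4  (≤ bound)
a_3 = 2: 25/11  (≤ bound)
a_4 = 1: 34/15  (≤ bound)
a_5 = 1: 59/26  (> 16, stop)

34/15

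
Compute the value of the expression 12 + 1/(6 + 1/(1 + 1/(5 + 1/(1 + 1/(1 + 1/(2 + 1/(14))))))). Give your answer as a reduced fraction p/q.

a_0 = 12: 12/1
a_1 = 6: 73/6
a_2 = 1: 85/7
a_3 = 5: 498/41
a_4 = 1: 583/48
a_5 = 1: 1081/89
a_6 = 2: 2745/226
a_7 = 14: 39511/3253

39511/3253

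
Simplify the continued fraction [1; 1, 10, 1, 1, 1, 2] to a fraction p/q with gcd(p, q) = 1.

178/93

Compute successive convergents:
a_0 = 1: 1/1
a_1 = 1: 2/1
a_2 = 10: 21/11
a_3 = 1: 23/12
a_4 = 1: 44/23
a_5 = 1: 67/35
a_6 = 2: 178/93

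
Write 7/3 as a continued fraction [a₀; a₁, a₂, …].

[2; 3]

7 = 2·3 + 1, so a_0 = 2
3 = 3·1 + 0, so a_1 = 3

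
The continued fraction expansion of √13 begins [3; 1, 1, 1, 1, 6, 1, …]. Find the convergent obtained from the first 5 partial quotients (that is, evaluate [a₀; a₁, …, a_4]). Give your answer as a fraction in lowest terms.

a_0 = 3: 3/1
a_1 = 1: 4/1
a_2 = 1: 7/2
a_3 = 1: 11/3
a_4 = 1: 18/5

18/5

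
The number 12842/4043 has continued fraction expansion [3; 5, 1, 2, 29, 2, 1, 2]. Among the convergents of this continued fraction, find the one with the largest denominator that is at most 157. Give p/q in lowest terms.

List convergents until the denominator exceeds the bound:
a_0 = 3: 3/1  (≤ bound)
a_1 = 5: 16/5  (≤ bound)
a_2 = 1: 19/6  (≤ bound)
a_3 = 2: 54/17  (≤ bound)
a_4 = 29: 1585/499  (> 157, stop)

54/17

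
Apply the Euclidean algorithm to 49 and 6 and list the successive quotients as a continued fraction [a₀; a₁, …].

49 = 8·6 + 1, so a_0 = 8
6 = 6·1 + 0, so a_1 = 6

[8; 6]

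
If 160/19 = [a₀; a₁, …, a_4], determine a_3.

Apply division with remainder until the remainder is 0:
160 = 8·19 + 8, so a_0 = 8
19 = 2·8 + 3, so a_1 = 2
8 = 2·3 + 2, so a_2 = 2
3 = 1·2 + 1, so a_3 = 1

1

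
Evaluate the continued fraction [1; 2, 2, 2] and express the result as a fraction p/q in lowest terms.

Build up convergents one term at a time:
a_0 = 1: 1/1
a_1 = 2: 3/2
a_2 = 2: 7/5
a_3 = 2: 17/12

17/12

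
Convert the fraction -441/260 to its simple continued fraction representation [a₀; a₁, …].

⌊-441/260⌋ = -2, remainder 79
⌊260/79⌋ = 3, remainder 23
⌊79/23⌋ = 3, remainder 10
⌊23/10⌋ = 2, remainder 3
⌊10/3⌋ = 3, remainder 1
⌊3/1⌋ = 3, remainder 0

[-2; 3, 3, 2, 3, 3]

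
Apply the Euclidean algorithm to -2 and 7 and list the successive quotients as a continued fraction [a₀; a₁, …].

-2 ÷ 7 → quotient -1, remainder 5
7 ÷ 5 → quotient 1, remainder 2
5 ÷ 2 → quotient 2, remainder 1
2 ÷ 1 → quotient 2, remainder 0

[-1; 1, 2, 2]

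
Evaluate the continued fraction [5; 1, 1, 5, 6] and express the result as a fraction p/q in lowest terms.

377/68

Start with 6.
5 + 1/(6/1) = 5 + 1/6 = 31/6
1 + 1/(31/6) = 1 + 6/31 = 37/31
1 + 1/(37/31) = 1 + 31/37 = 68/37
5 + 1/(68/37) = 5 + 37/68 = 377/68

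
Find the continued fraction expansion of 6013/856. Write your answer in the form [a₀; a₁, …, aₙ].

6013 = 7·856 + 21, so a_0 = 7
856 = 40·21 + 16, so a_1 = 40
21 = 1·16 + 5, so a_2 = 1
16 = 3·5 + 1, so a_3 = 3
5 = 5·1 + 0, so a_4 = 5

[7; 40, 1, 3, 5]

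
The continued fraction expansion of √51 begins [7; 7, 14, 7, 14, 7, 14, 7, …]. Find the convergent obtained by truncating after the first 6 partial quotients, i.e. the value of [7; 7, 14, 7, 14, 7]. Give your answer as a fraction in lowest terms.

499850/69993

Start with 7.
14 + 1/(7/1) = 14 + 1/7 = 99/7
7 + 1/(99/7) = 7 + 7/99 = 700/99
14 + 1/(700/99) = 14 + 99/700 = 9899/700
7 + 1/(9899/700) = 7 + 700/9899 = 69993/9899
7 + 1/(69993/9899) = 7 + 9899/69993 = 499850/69993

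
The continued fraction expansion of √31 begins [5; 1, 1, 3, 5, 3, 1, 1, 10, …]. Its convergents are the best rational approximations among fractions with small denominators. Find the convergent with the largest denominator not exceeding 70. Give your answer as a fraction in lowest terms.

206/37

List convergents until the denominator exceeds the bound:
a_0 = 5: 5/1  (≤ bound)
a_1 = 1: 6/1  (≤ bound)
a_2 = 1: 11/2  (≤ bound)
a_3 = 3: 39/7  (≤ bound)
a_4 = 5: 206/37  (≤ bound)
a_5 = 3: 657/118  (> 70, stop)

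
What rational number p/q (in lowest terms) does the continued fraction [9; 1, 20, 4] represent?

846/85

a_0 = 9: 9/1
a_1 = 1: 10/1
a_2 = 20: 209/21
a_3 = 4: 846/85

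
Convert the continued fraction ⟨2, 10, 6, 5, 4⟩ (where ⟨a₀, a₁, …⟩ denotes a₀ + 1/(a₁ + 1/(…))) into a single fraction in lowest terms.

2772/1321

Build up convergents one term at a time:
a_0 = 2: 2/1
a_1 = 10: 21/10
a_2 = 6: 128/61
a_3 = 5: 661/315
a_4 = 4: 2772/1321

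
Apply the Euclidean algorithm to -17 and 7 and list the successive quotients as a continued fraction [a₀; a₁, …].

[-3; 1, 1, 3]

-17 = -3·7 + 4, so a_0 = -3
7 = 1·4 + 3, so a_1 = 1
4 = 1·3 + 1, so a_2 = 1
3 = 3·1 + 0, so a_3 = 3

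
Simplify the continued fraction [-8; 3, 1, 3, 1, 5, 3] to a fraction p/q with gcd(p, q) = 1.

-2700/349

a_0 = -8: -8/1
a_1 = 3: -23/3
a_2 = 1: -31/4
a_3 = 3: -116/15
a_4 = 1: -147/19
a_5 = 5: -851/110
a_6 = 3: -2700/349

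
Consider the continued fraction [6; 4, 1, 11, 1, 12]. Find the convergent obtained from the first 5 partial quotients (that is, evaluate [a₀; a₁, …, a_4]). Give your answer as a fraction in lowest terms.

Collapse the nested fraction from the inside out:
Start with 1.
11 + 1/(1/1) = 11 + 1/1 = 12/1
1 + 1/(12/1) = 1 + 1/12 = 13/12
4 + 1/(13/12) = 4 + 12/13 = 64/13
6 + 1/(64/13) = 6 + 13/64 = 397/64

397/64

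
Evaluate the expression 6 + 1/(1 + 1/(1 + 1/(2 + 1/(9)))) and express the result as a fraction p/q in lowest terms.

310/47

a_0 = 6: 6/1
a_1 = 1: 7/1
a_2 = 1: 13/2
a_3 = 2: 33/5
a_4 = 9: 310/47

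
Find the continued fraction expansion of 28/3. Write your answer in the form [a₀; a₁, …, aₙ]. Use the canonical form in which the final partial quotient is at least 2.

[9; 3]

Apply division with remainder until the remainder is 0:
⌊28/3⌋ = 9, remainder 1
⌊3/1⌋ = 3, remainder 0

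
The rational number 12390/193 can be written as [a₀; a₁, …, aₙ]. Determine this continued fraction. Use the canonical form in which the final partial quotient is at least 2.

[64; 5, 12, 1, 2]

12390 ÷ 193 → quotient 64, remainder 38
193 ÷ 38 → quotient 5, remainder 3
38 ÷ 3 → quotient 12, remainder 2
3 ÷ 2 → quotient 1, remainder 1
2 ÷ 1 → quotient 2, remainder 0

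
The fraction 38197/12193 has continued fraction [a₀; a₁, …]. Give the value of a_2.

38197 ÷ 12193 → quotient 3, remainder 1618
12193 ÷ 1618 → quotient 7, remainder 867
1618 ÷ 867 → quotient 1, remainder 751

1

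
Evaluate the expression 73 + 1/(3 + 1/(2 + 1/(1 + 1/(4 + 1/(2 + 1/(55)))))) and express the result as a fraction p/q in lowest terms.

422710/5767

Use the convergent recurrence hₖ = aₖ·hₖ₋₁ + hₖ₋₂ (and likewise for the denominators kₖ):
a_0 = 73: 73/1
a_1 = 3: 220/3
a_2 = 2: 513/7
a_3 = 1: 733/10
a_4 = 4: 3445/47
a_5 = 2: 7623/104
a_6 = 55: 422710/5767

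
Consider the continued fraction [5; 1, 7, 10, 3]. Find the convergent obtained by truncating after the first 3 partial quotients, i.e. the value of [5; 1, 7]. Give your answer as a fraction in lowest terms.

47/8

a_0 = 5: 5/1
a_1 = 1: 6/1
a_2 = 7: 47/8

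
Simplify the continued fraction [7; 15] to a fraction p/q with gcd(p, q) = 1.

106/15

Collapse the nested fraction from the inside out:
Start with 15.
7 + 1/(15/1) = 7 + 1/15 = 106/15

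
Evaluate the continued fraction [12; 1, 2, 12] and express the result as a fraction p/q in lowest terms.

Start with 12.
2 + 1/(12/1) = 2 + 1/12 = 25/12
1 + 1/(25/12) = 1 + 12/25 = 37/25
12 + 1/(37/25) = 12 + 25/37 = 469/37

469/37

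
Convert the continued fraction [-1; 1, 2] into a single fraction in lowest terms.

-1/3

Build up convergents one term at a time:
a_0 = -1: -1/1
a_1 = 1: 0/1
a_2 = 2: -1/3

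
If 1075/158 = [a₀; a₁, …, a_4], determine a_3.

1075 ÷ 158 → quotient 6, remainder 127
158 ÷ 127 → quotient 1, remainder 31
127 ÷ 31 → quotient 4, remainder 3
31 ÷ 3 → quotient 10, remainder 1

10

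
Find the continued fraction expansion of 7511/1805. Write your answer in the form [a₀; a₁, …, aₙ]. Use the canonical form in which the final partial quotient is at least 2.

[4; 6, 4, 1, 13, 1, 3]

7511 ÷ 1805 → quotient 4, remainder 291
1805 ÷ 291 → quotient 6, remainder 59
291 ÷ 59 → quotient 4, remainder 55
59 ÷ 55 → quotient 1, remainder 4
55 ÷ 4 → quotient 13, remainder 3
4 ÷ 3 → quotient 1, remainder 1
3 ÷ 1 → quotient 3, remainder 0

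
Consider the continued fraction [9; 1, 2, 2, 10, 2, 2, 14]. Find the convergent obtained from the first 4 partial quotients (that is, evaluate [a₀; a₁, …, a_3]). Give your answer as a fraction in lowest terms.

Use the convergent recurrence hₖ = aₖ·hₖ₋₁ + hₖ₋₂ (and likewise for the denominators kₖ):
a_0 = 9: 9/1
a_1 = 1: 10/1
a_2 = 2: 29/3
a_3 = 2: 68/7

68/7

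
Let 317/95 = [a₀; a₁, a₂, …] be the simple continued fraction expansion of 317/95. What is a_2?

Repeatedly divide and take the remainder:
317 = 3·95 + 32, so a_0 = 3
95 = 2·32 + 31, so a_1 = 2
32 = 1·31 + 1, so a_2 = 1

1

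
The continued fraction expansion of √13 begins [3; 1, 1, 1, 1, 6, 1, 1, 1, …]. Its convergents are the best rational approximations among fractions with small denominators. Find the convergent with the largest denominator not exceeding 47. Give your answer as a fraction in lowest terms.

a_0 = 3: 3/1  (≤ bound)
a_1 = 1: 4/1  (≤ bound)
a_2 = 1: 7/2  (≤ bound)
a_3 = 1: 11/3  (≤ bound)
a_4 = 1: 18/5  (≤ bound)
a_5 = 6: 119/33  (≤ bound)
a_6 = 1: 137/38  (≤ bound)
a_7 = 1: 256/71  (> 47, stop)

137/38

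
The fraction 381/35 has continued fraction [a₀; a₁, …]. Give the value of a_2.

7

381 = 10·35 + 31, so a_0 = 10
35 = 1·31 + 4, so a_1 = 1
31 = 7·4 + 3, so a_2 = 7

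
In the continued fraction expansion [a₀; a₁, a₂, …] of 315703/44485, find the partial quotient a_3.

Run the Euclidean algorithm, recording each quotient:
315703 ÷ 44485 → quotient 7, remainder 4308
44485 ÷ 4308 → quotient 10, remainder 1405
4308 ÷ 1405 → quotient 3, remainder 93
1405 ÷ 93 → quotient 15, remainder 10

15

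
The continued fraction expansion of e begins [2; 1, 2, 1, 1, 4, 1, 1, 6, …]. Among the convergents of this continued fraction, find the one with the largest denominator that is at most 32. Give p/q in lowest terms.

87/32

List convergents until the denominator exceeds the bound:
a_0 = 2: 2/1  (≤ bound)
a_1 = 1: 3/1  (≤ bound)
a_2 = 2: 8/3  (≤ bound)
a_3 = 1: 11/4  (≤ bound)
a_4 = 1: 19/7  (≤ bound)
a_5 = 4: 87/32  (≤ bound)
a_6 = 1: 106/39  (> 32, stop)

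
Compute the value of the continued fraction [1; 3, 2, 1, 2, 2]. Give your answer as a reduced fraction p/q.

83/64

Work from the innermost term outward:
Start with 2.
2 + 1/(2/1) = 2 + 1/2 = 5/2
1 + 1/(5/2) = 1 + 2/5 = 7/5
2 + 1/(7/5) = 2 + 5/7 = 19/7
3 + 1/(19/7) = 3 + 7/19 = 64/19
1 + 1/(64/19) = 1 + 19/64 = 83/64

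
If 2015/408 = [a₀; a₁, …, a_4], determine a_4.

8

2015 ÷ 408 → quotient 4, remainder 383
408 ÷ 383 → quotient 1, remainder 25
383 ÷ 25 → quotient 15, remainder 8
25 ÷ 8 → quotient 3, remainder 1
8 ÷ 1 → quotient 8, remainder 0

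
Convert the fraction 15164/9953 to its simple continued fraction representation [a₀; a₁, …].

[1; 1, 1, 10, 9, 52]

Repeatedly divide and take the remainder:
15164 = 1·9953 + 5211, so a_0 = 1
9953 = 1·5211 + 4742, so a_1 = 1
5211 = 1·4742 + 469, so a_2 = 1
4742 = 10·469 + 52, so a_3 = 10
469 = 9·52 + 1, so a_4 = 9
52 = 52·1 + 0, so a_5 = 52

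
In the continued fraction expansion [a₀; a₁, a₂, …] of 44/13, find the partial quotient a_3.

1

Repeatedly divide and take the remainder:
44 ÷ 13 → quotient 3, remainder 5
13 ÷ 5 → quotient 2, remainder 3
5 ÷ 3 → quotient 1, remainder 2
3 ÷ 2 → quotient 1, remainder 1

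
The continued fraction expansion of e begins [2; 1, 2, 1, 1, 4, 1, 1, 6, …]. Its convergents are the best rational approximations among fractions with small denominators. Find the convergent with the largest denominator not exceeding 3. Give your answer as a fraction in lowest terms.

List convergents until the denominator exceeds the bound:
a_0 = 2: 2/1  (≤ bound)
a_1 = 1: 3/1  (≤ bound)
a_2 = 2: 8/3  (≤ bound)
a_3 = 1: 11/4  (> 3, stop)

8/3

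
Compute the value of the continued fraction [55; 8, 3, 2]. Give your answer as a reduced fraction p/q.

3197/58

a_0 = 55: 55/1
a_1 = 8: 441/8
a_2 = 3: 1378/25
a_3 = 2: 3197/58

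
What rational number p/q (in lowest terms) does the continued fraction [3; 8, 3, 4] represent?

337/108

a_0 = 3: 3/1
a_1 = 8: 25/8
a_2 = 3: 78/25
a_3 = 4: 337/108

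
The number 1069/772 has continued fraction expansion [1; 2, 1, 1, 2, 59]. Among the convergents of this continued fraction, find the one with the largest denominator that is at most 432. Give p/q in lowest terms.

18/13

List convergents until the denominator exceeds the bound:
a_0 = 1: 1/1  (≤ bound)
a_1 = 2: 3/2  (≤ bound)
a_2 = 1: 4/3  (≤ bound)
a_3 = 1: 7/5  (≤ bound)
a_4 = 2: 18/13  (≤ bound)
a_5 = 59: 1069/772  (> 432, stop)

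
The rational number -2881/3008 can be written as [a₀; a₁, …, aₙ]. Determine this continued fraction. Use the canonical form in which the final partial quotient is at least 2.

-2881 ÷ 3008 → quotient -1, remainder 127
3008 ÷ 127 → quotient 23, remainder 87
127 ÷ 87 → quotient 1, remainder 40
87 ÷ 40 → quotient 2, remainder 7
40 ÷ 7 → quotient 5, remainder 5
7 ÷ 5 → quotient 1, remainder 2
5 ÷ 2 → quotient 2, remainder 1
2 ÷ 1 → quotient 2, remainder 0

[-1; 23, 1, 2, 5, 1, 2, 2]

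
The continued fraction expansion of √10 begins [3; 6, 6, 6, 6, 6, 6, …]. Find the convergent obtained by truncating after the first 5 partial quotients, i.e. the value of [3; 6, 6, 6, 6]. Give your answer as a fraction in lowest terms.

4443/1405

a_0 = 3: 3/1
a_1 = 6: 19/6
a_2 = 6: 117/37
a_3 = 6: 721/228
a_4 = 6: 4443/1405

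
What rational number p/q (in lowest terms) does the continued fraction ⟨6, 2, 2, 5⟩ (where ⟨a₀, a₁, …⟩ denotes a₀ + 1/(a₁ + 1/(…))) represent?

a_0 = 6: 6/1
a_1 = 2: 13/2
a_2 = 2: 32/5
a_3 = 5: 173/27

173/27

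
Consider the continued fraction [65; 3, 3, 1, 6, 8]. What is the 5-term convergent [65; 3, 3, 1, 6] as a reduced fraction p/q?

Start with 6.
1 + 1/(6/1) = 1 + 1/6 = 7/6
3 + 1/(7/6) = 3 + 6/7 = 27/7
3 + 1/(27/7) = 3 + 7/27 = 88/27
65 + 1/(88/27) = 65 + 27/88 = 5747/88

5747/88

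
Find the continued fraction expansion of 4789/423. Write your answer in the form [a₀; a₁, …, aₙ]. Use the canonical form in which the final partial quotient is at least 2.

4789 = 11·423 + 136, so a_0 = 11
423 = 3·136 + 15, so a_1 = 3
136 = 9·15 + 1, so a_2 = 9
15 = 15·1 + 0, so a_3 = 15

[11; 3, 9, 15]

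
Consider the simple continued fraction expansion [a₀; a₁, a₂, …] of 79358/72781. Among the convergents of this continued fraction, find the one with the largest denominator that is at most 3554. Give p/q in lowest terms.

a_0 = 1: 1/1  (≤ bound)
a_1 = 11: 12/11  (≤ bound)
a_2 = 15: 181/166  (≤ bound)
a_3 = 6: 1098/1007  (≤ bound)
a_4 = 2: 2377/2180  (≤ bound)
a_5 = 10: 24868/22807  (> 3554, stop)

2377/2180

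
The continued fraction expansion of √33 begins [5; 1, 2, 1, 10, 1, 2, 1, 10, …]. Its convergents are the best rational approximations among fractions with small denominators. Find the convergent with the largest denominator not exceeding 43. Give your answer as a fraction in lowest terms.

a_0 = 5: 5/1  (≤ bound)
a_1 = 1: 6/1  (≤ bound)
a_2 = 2: 17/3  (≤ bound)
a_3 = 1: 23/4  (≤ bound)
a_4 = 10: 247/43  (≤ bound)
a_5 = 1: 270/47  (> 43, stop)

247/43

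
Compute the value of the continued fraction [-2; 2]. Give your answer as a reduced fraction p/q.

Starting at the tail and folding back:
Start with 2.
-2 + 1/(2/1) = -2 + 1/2 = -3/2

-3/2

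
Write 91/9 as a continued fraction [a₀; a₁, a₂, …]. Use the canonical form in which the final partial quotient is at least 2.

[10; 9]

Apply division with remainder until the remainder is 0:
91 ÷ 9 → quotient 10, remainder 1
9 ÷ 1 → quotient 9, remainder 0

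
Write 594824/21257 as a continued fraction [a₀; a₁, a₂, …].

[27; 1, 56, 7, 53]

⌊594824/21257⌋ = 27, remainder 20885
⌊21257/20885⌋ = 1, remainder 372
⌊20885/372⌋ = 56, remainder 53
⌊372/53⌋ = 7, remainder 1
⌊53/1⌋ = 53, remainder 0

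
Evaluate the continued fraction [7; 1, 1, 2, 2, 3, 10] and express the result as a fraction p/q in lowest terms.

Start with 10.
3 + 1/(10/1) = 3 + 1/10 = 31/10
2 + 1/(31/10) = 2 + 10/31 = 72/31
2 + 1/(72/31) = 2 + 31/72 = 175/72
1 + 1/(175/72) = 1 + 72/175 = 247/175
1 + 1/(247/175) = 1 + 175/247 = 422/247
7 + 1/(422/247) = 7 + 247/422 = 3201/422

3201/422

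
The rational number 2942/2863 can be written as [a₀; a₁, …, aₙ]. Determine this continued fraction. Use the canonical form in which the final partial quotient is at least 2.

Repeatedly divide and take the remainder:
2942 ÷ 2863 → quotient 1, remainder 79
2863 ÷ 79 → quotient 36, remainder 19
79 ÷ 19 → quotient 4, remainder 3
19 ÷ 3 → quotient 6, remainder 1
3 ÷ 1 → quotient 3, remainder 0

[1; 36, 4, 6, 3]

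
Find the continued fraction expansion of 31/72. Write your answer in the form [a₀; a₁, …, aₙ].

⌊31/72⌋ = 0, remainder 31
⌊72/31⌋ = 2, remainder 10
⌊31/10⌋ = 3, remainder 1
⌊10/1⌋ = 10, remainder 0

[0; 2, 3, 10]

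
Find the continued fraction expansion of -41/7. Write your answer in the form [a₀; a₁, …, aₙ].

⌊-41/7⌋ = -6, remainder 1
⌊7/1⌋ = 7, remainder 0

[-6; 7]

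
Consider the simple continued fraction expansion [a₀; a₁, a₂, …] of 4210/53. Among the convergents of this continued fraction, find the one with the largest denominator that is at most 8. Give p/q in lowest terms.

556/7

a_0 = 79: 79/1  (≤ bound)
a_1 = 2: 159/2  (≤ bound)
a_2 = 3: 556/7  (≤ bound)
a_3 = 3: 1827/23  (> 8, stop)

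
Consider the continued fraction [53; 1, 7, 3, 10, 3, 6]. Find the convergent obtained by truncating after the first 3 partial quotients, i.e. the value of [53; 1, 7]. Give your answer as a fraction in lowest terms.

431/8

Use the convergent recurrence hₖ = aₖ·hₖ₋₁ + hₖ₋₂ (and likewise for the denominators kₖ):
a_0 = 53: 53/1
a_1 = 1: 54/1
a_2 = 7: 431/8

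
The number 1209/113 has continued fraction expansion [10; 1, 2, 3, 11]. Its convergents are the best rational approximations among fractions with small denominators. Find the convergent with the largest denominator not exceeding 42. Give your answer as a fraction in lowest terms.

107/10

a_0 = 10: 10/1  (≤ bound)
a_1 = 1: 11/1  (≤ bound)
a_2 = 2: 32/3  (≤ bound)
a_3 = 3: 107/10  (≤ bound)
a_4 = 11: 1209/113  (> 42, stop)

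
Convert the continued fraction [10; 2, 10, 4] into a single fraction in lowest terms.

a_0 = 10: 10/1
a_1 = 2: 21/2
a_2 = 10: 220/21
a_3 = 4: 901/86

901/86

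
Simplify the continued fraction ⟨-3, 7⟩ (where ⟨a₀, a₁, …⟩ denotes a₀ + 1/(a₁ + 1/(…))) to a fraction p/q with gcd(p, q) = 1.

a_0 = -3: -3/1
a_1 = 7: -20/7

-20/7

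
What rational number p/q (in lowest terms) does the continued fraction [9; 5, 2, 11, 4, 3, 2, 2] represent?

86178/9385

Start with 2.
2 + 1/(2/1) = 2 + 1/2 = 5/2
3 + 1/(5/2) = 3 + 2/5 = 17/5
4 + 1/(17/5) = 4 + 5/17 = 73/17
11 + 1/(73/17) = 11 + 17/73 = 820/73
2 + 1/(820/73) = 2 + 73/820 = 1713/820
5 + 1/(1713/820) = 5 + 820/1713 = 9385/1713
9 + 1/(9385/1713) = 9 + 1713/9385 = 86178/9385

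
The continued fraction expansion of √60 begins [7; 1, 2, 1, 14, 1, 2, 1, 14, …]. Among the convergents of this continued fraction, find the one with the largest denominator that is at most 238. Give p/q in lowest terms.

1433/185

a_0 = 7: 7/1  (≤ bound)
a_1 = 1: 8/1  (≤ bound)
a_2 = 2: 23/3  (≤ bound)
a_3 = 1: 31/4  (≤ bound)
a_4 = 14: 457/59  (≤ bound)
a_5 = 1: 488/63  (≤ bound)
a_6 = 2: 1433/185  (≤ bound)
a_7 = 1: 1921/248  (> 238, stop)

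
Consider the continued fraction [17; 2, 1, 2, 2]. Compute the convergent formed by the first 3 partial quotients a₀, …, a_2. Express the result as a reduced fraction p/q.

52/3

Start with 1.
2 + 1/(1/1) = 2 + 1/1 = 3/1
17 + 1/(3/1) = 17 + 1/3 = 52/3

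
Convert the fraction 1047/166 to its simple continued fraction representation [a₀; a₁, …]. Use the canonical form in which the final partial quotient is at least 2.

[6; 3, 3, 1, 12]

Apply division with remainder until the remainder is 0:
1047 = 6·166 + 51, so a_0 = 6
166 = 3·51 + 13, so a_1 = 3
51 = 3·13 + 12, so a_2 = 3
13 = 1·12 + 1, so a_3 = 1
12 = 12·1 + 0, so a_4 = 12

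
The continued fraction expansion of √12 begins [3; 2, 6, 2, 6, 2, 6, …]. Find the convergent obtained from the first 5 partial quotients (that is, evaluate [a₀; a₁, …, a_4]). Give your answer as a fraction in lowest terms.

Collapse the nested fraction from the inside out:
Start with 6.
2 + 1/(6/1) = 2 + 1/6 = 13/6
6 + 1/(13/6) = 6 + 6/13 = 84/13
2 + 1/(84/13) = 2 + 13/84 = 181/84
3 + 1/(181/84) = 3 + 84/181 = 627/181

627/181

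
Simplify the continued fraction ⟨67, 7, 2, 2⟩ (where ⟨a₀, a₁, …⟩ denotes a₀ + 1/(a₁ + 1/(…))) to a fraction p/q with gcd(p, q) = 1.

a_0 = 67: 67/1
a_1 = 7: 470/7
a_2 = 2: 1007/15
a_3 = 2: 2484/37

2484/37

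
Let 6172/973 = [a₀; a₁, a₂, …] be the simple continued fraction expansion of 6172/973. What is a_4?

⌊6172/973⌋ = 6, remainder 334
⌊973/334⌋ = 2, remainder 305
⌊334/305⌋ = 1, remainder 29
⌊305/29⌋ = 10, remainder 15
⌊29/15⌋ = 1, remainder 14

1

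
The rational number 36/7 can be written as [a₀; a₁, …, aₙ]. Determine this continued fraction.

[5; 7]

36 = 5·7 + 1, so a_0 = 5
7 = 7·1 + 0, so a_1 = 7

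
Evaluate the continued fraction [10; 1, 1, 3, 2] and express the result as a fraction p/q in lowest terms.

169/16

Starting at the tail and folding back:
Start with 2.
3 + 1/(2/1) = 3 + 1/2 = 7/2
1 + 1/(7/2) = 1 + 2/7 = 9/7
1 + 1/(9/7) = 1 + 7/9 = 16/9
10 + 1/(16/9) = 10 + 9/16 = 169/16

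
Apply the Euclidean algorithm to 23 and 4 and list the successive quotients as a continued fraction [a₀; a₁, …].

Repeatedly divide and take the remainder:
23 ÷ 4 → quotient 5, remainder 3
4 ÷ 3 → quotient 1, remainder 1
3 ÷ 1 → quotient 3, remainder 0

[5; 1, 3]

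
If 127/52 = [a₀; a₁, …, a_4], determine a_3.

⌊127/52⌋ = 2, remainder 23
⌊52/23⌋ = 2, remainder 6
⌊23/6⌋ = 3, remainder 5
⌊6/5⌋ = 1, remainder 1

1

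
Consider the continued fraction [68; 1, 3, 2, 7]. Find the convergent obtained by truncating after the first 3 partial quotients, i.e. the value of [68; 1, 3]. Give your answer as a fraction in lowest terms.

Start with 3.
1 + 1/(3/1) = 1 + 1/3 = 4/3
68 + 1/(4/3) = 68 + 3/4 = 275/4

275/4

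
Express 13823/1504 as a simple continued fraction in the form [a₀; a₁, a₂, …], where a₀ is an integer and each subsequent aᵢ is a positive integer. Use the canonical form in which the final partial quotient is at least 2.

13823 ÷ 1504 → quotient 9, remainder 287
1504 ÷ 287 → quotient 5, remainder 69
287 ÷ 69 → quotient 4, remainder 11
69 ÷ 11 → quotient 6, remainder 3
11 ÷ 3 → quotient 3, remainder 2
3 ÷ 2 → quotient 1, remainder 1
2 ÷ 1 → quotient 2, remainder 0

[9; 5, 4, 6, 3, 1, 2]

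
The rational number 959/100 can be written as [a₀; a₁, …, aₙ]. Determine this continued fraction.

Apply division with remainder until the remainder is 0:
959 = 9·100 + 59, so a_0 = 9
100 = 1·59 + 41, so a_1 = 1
59 = 1·41 + 18, so a_2 = 1
41 = 2·18 + 5, so a_3 = 2
18 = 3·5 + 3, so a_4 = 3
5 = 1·3 + 2, so a_5 = 1
3 = 1·2 + 1, so a_6 = 1
2 = 2·1 + 0, so a_7 = 2

[9; 1, 1, 2, 3, 1, 1, 2]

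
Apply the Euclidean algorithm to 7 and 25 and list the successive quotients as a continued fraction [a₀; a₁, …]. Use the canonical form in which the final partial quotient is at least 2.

⌊7/25⌋ = 0, remainder 7
⌊25/7⌋ = 3, remainder 4
⌊7/4⌋ = 1, remainder 3
⌊4/3⌋ = 1, remainder 1
⌊3/1⌋ = 3, remainder 0

[0; 3, 1, 1, 3]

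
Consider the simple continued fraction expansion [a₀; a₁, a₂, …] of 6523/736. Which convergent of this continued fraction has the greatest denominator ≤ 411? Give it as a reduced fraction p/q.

a_0 = 8: 8/1  (≤ bound)
a_1 = 1: 9/1  (≤ bound)
a_2 = 6: 62/7  (≤ bound)
a_3 = 3: 195/22  (≤ bound)
a_4 = 2: 452/51  (≤ bound)
a_5 = 14: 6523/736  (> 411, stop)

452/51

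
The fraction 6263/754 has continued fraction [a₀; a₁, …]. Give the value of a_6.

2

Run the Euclidean algorithm, recording each quotient:
⌊6263/754⌋ = 8, remainder 231
⌊754/231⌋ = 3, remainder 61
⌊231/61⌋ = 3, remainder 48
⌊61/48⌋ = 1, remainder 13
⌊48/13⌋ = 3, remainder 9
⌊13/9⌋ = 1, remainder 4
⌊9/4⌋ = 2, remainder 1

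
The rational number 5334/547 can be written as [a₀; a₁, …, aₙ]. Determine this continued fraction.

Apply division with remainder until the remainder is 0:
5334 ÷ 547 → quotient 9, remainder 411
547 ÷ 411 → quotient 1, remainder 136
411 ÷ 136 → quotient 3, remainder 3
136 ÷ 3 → quotient 45, remainder 1
3 ÷ 1 → quotient 3, remainder 0

[9; 1, 3, 45, 3]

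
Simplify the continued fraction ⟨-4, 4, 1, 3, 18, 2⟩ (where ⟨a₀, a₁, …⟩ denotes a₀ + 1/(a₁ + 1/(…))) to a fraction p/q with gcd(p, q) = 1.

-2702/713

a_0 = -4: -4/1
a_1 = 4: -15/4
a_2 = 1: -19/5
a_3 = 3: -72/19
a_4 = 18: -1315/347
a_5 = 2: -2702/713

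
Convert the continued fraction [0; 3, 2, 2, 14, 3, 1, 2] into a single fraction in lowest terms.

Work from the innermost term outward:
Start with 2.
1 + 1/(2/1) = 1 + 1/2 = 3/2
3 + 1/(3/2) = 3 + 2/3 = 11/3
14 + 1/(11/3) = 14 + 3/11 = 157/11
2 + 1/(157/11) = 2 + 11/157 = 325/157
2 + 1/(325/157) = 2 + 157/325 = 807/325
3 + 1/(807/325) = 3 + 325/807 = 2746/807
0 + 1/(2746/807) = 0 + 807/2746 = 807/2746

807/2746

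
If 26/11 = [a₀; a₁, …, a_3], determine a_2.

1

Repeatedly divide and take the remainder:
26 = 2·11 + 4, so a_0 = 2
11 = 2·4 + 3, so a_1 = 2
4 = 1·3 + 1, so a_2 = 1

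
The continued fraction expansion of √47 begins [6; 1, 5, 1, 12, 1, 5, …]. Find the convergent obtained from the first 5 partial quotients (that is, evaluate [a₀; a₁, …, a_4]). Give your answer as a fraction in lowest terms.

a_0 = 6: 6/1
a_1 = 1: 7/1
a_2 = 5: 41/6
a_3 = 1: 48/7
a_4 = 12: 617/90

617/90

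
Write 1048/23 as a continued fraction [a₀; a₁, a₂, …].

Apply division with remainder until the remainder is 0:
1048 ÷ 23 → quotient 45, remainder 13
23 ÷ 13 → quotient 1, remainder 10
13 ÷ 10 → quotient 1, remainder 3
10 ÷ 3 → quotient 3, remainder 1
3 ÷ 1 → quotient 3, remainder 0

[45; 1, 1, 3, 3]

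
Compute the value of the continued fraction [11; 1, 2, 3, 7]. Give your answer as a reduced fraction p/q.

Work from the innermost term outward:
Start with 7.
3 + 1/(7/1) = 3 + 1/7 = 22/7
2 + 1/(22/7) = 2 + 7/22 = 51/22
1 + 1/(51/22) = 1 + 22/51 = 73/51
11 + 1/(73/51) = 11 + 51/73 = 854/73

854/73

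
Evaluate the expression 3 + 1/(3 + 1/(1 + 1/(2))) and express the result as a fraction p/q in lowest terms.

Start with 2.
1 + 1/(2/1) = 1 + 1/2 = 3/2
3 + 1/(3/2) = 3 + 2/3 = 11/3
3 + 1/(11/3) = 3 + 3/11 = 36/11

36/11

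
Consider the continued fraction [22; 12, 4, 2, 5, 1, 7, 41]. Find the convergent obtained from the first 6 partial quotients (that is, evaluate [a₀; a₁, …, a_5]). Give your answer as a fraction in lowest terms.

15656/709

a_0 = 22: 22/1
a_1 = 12: 265/12
a_2 = 4: 1082/49
a_3 = 2: 2429/110
a_4 = 5: 13227/599
a_5 = 1: 15656/709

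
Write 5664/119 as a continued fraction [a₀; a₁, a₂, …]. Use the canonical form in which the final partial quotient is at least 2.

[47; 1, 1, 2, 11, 2]

5664 = 47·119 + 71, so a_0 = 47
119 = 1·71 + 48, so a_1 = 1
71 = 1·48 + 23, so a_2 = 1
48 = 2·23 + 2, so a_3 = 2
23 = 11·2 + 1, so a_4 = 11
2 = 2·1 + 0, so a_5 = 2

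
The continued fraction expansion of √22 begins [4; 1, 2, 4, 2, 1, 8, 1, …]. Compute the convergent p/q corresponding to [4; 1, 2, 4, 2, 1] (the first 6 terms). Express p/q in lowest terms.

197/42

Build up convergents one term at a time:
a_0 = 4: 4/1
a_1 = 1: 5/1
a_2 = 2: 14/3
a_3 = 4: 61/13
a_4 = 2: 136/29
a_5 = 1: 197/42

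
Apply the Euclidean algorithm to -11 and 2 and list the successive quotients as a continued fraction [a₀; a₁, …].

[-6; 2]

-11 = -6·2 + 1, so a_0 = -6
2 = 2·1 + 0, so a_1 = 2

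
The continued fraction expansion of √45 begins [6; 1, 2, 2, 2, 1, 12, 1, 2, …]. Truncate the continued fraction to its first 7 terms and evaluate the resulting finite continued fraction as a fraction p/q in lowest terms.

a_0 = 6: 6/1
a_1 = 1: 7/1
a_2 = 2: 20/3
a_3 = 2: 47/7
a_4 = 2: 114/17
a_5 = 1: 161/24
a_6 = 12: 2046/305

2046/305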